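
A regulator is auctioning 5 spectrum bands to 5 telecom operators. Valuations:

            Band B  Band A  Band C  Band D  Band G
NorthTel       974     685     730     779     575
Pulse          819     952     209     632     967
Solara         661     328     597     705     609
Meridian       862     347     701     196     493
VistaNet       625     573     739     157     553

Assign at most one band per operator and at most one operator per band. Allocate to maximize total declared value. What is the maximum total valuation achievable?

Max total: $3958M

Optimal: NorthTel→Band A ($685M), Pulse→Band G ($967M), Solara→Band D ($705M), Meridian→Band B ($862M), VistaNet→Band C ($739M) — total 685+967+705+862+739 = $3958M.
Row-greedy (each operator in turn takes its best remaining band) gives $3920M, worse by 38.
Next-best assignment: NorthTel→Band D, Pulse→Band A, Solara→Band G, Meridian→Band B, VistaNet→Band C = $3941M.
Swapping VistaNet↔Solara (VistaNet→Band D $157M, Solara→Band C $597M) loses 690.
No other one-to-one assignment exceeds $3958M.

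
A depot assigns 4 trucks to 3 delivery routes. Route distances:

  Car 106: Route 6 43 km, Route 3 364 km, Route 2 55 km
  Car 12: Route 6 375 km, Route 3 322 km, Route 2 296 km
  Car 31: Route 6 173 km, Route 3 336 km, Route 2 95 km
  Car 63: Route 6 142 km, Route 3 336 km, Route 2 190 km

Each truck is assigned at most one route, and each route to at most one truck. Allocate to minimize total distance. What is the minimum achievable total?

Min total: 460 km

Optimal: Car 106→Route 6 (43 km), Car 12→Route 3 (322 km), Car 31→Route 2 (95 km) — total 43+322+95 = 460 km.
Row-greedy (each truck in turn takes its cheapest remaining route) gives 675 km, worse by 215.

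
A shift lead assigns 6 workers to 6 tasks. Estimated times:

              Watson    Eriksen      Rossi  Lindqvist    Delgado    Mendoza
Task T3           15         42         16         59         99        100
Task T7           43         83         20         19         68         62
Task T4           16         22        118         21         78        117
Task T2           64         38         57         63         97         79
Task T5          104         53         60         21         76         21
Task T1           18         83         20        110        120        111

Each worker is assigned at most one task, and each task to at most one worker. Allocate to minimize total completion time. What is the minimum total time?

Min total: 182 min

Optimal: Watson→Task T1 (18 min), Eriksen→Task T2 (38 min), Rossi→Task T3 (16 min), Lindqvist→Task T4 (21 min), Delgado→Task T7 (68 min), Mendoza→Task T5 (21 min) — total 18+38+16+21+68+21 = 182 min.
Row-greedy (each worker in turn takes its cheapest remaining task) gives 286 min, worse by 104.
Every other assignment is strictly worse.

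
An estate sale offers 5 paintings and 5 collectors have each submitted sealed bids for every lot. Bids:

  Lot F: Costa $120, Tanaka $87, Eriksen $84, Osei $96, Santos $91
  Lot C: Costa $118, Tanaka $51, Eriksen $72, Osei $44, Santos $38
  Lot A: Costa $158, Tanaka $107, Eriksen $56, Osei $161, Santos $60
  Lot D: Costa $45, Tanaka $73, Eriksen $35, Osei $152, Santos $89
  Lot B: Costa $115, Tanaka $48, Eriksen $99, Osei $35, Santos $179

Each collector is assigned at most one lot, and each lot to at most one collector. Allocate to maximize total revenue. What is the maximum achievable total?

Maximum total: $648

Optimal: Costa→Lot A ($158), Tanaka→Lot F ($87), Eriksen→Lot C ($72), Osei→Lot D ($152), Santos→Lot B ($179) — total 158+87+72+152+179 = $648.
Max-entry greedy (repeatedly take the single best remaining cell) gives $605, worse by 43.
Swapping Tanaka↔Eriksen (Tanaka→Lot C $51, Eriksen→Lot F $84) loses 24.
Checked against all permutations: $648 is optimal.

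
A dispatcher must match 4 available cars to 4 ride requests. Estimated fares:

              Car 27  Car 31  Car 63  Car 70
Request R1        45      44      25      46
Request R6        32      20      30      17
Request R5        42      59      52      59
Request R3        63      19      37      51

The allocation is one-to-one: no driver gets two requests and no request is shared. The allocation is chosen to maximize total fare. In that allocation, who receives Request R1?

Treat this as an assignment problem: match each driver to one request.
Optimal: Car 27→Request R3 ($63), Car 31→Request R5 ($59), Car 63→Request R6 ($30), Car 70→Request R1 ($46) — total 63+59+30+46 = $198.
Column-greedy (each request in turn goes to its best remaining driver) gives $174, worse by 24.
Next-best assignment: Car 27→Request R3, Car 31→Request R1, Car 63→Request R6, Car 70→Request R5 = $196.
Car 70's own top request is Request R5 ($59), but forcing Car 70→Request R5 and reassigning the rest optimally gives only $196 — worse by 2.

Car 70 receives Request R1.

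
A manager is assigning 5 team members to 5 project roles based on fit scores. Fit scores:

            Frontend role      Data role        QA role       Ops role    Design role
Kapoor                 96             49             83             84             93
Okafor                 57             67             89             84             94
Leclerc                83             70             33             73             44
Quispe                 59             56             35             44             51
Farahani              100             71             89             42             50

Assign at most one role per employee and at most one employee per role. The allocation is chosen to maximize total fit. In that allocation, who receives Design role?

Kapoor receives Design role.

Treat this as an assignment problem: match each employee to one role.
Optimal: Kapoor→Design role (93 pts), Okafor→QA role (89 pts), Leclerc→Ops role (73 pts), Quispe→Data role (56 pts), Farahani→Frontend role (100 pts) — total 93+89+73+56+100 = 411 pts.
Row-greedy (each employee in turn takes its best remaining role) gives 408 pts, worse by 3.
Kapoor's own top role is Frontend role (96 pts), but forcing Kapoor→Frontend role and reassigning the rest optimally gives only 408 pts — worse by 3.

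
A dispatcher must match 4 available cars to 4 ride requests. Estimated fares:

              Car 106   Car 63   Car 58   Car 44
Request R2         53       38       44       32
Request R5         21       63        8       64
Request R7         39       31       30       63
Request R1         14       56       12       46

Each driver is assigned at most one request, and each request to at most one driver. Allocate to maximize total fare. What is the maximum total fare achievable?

Maximum total: $203

Optimal: Car 106→Request R2 ($53), Car 63→Request R1 ($56), Car 58→Request R7 ($30), Car 44→Request R5 ($64) — total 53+56+30+64 = $203.
Column-greedy (each request in turn goes to its best remaining driver) gives $160, worse by 43.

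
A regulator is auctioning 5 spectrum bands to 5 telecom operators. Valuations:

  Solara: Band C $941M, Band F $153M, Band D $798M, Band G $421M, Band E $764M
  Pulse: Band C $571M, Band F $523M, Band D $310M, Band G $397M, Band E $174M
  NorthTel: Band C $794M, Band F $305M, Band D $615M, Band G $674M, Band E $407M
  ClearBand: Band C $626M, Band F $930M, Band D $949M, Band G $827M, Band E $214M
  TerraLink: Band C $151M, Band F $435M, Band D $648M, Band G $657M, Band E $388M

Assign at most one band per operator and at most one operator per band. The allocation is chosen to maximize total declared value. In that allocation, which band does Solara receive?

Solara receives Band E.

This is a one-to-one assignment (maximum-weight bipartite matching).
Optimal: Solara→Band E ($764M), Pulse→Band F ($523M), NorthTel→Band C ($794M), ClearBand→Band D ($949M), TerraLink→Band G ($657M) — total 764+523+794+949+657 = $3687M.
Max-entry greedy (repeatedly take the single best remaining cell) gives $3475M, worse by 212.
Swapping Solara↔TerraLink (Solara→Band G $421M, TerraLink→Band E $388M) loses 612.
Every other assignment is strictly worse.
Solara's own top band is Band C ($941M), but forcing Solara→Band C and reassigning the rest optimally gives only $3477M — worse by 210.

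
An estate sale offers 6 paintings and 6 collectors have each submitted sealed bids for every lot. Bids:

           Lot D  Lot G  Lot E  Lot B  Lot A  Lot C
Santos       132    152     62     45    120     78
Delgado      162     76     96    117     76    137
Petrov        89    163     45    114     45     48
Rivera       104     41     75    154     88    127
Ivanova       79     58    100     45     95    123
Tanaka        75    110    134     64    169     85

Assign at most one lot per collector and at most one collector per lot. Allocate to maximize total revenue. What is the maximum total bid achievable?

This is the linear assignment problem.
Optimal: Santos→Lot A ($120), Delgado→Lot D ($162), Petrov→Lot G ($163), Rivera→Lot B ($154), Ivanova→Lot C ($123), Tanaka→Lot E ($134) — total 120+162+163+154+123+134 = $856.
Max-entry greedy (repeatedly take the single best remaining cell) gives $833, worse by 23.
Next-best assignment: Santos→Lot D, Delgado→Lot C, Petrov→Lot G, Rivera→Lot B, Ivanova→Lot E, Tanaka→Lot A = $855.

Maximum total: $856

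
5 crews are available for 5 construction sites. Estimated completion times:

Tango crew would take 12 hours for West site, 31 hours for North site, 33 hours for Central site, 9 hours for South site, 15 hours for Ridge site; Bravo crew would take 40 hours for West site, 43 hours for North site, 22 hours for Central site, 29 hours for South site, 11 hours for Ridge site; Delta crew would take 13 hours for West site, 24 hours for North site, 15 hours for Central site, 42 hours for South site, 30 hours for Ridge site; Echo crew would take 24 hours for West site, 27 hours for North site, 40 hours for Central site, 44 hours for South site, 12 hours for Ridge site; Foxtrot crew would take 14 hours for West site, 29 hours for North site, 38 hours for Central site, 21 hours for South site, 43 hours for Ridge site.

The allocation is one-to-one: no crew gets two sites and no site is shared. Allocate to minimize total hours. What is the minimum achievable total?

Optimal: Tango crew→South site (9 hours), Bravo crew→Ridge site (11 hours), Delta crew→Central site (15 hours), Echo crew→North site (27 hours), Foxtrot crew→West site (14 hours) — total 9+11+15+27+14 = 76 hours.
Min-entry greedy (repeatedly take the single cheapest remaining cell) gives 98 hours, worse by 22.

Minimum total: 76 hours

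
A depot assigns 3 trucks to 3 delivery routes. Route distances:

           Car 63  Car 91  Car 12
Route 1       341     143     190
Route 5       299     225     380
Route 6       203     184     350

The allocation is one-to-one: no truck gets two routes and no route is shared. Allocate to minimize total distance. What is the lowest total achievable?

Min total: 618 km

Optimal: Car 63→Route 6 (203 km), Car 91→Route 5 (225 km), Car 12→Route 1 (190 km) — total 203+225+190 = 618 km.
Row-greedy (each truck in turn takes its cheapest remaining route) gives 726 km, worse by 108.
Next-best assignment: Car 63→Route 5, Car 91→Route 6, Car 12→Route 1 = 673 km.
Swapping Car 63↔Car 91 (Car 63→Route 5 299 km, Car 91→Route 6 184 km) adds 55.
Every other assignment is strictly worse.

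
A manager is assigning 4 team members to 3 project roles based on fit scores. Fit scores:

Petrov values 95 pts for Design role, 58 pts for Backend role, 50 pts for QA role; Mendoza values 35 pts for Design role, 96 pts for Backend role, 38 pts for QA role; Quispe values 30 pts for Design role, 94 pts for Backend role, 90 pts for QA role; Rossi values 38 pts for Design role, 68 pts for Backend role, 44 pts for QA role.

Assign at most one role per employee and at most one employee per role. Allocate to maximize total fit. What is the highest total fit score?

This is a one-to-one assignment (maximum-weight bipartite matching).
Optimal: Petrov→Design role (95 pts), Mendoza→Backend role (96 pts), Quispe→QA role (90 pts) — total 95+96+90 = 281 pts.
Next-best assignment: Petrov→Design role, Rossi→Backend role, Quispe→QA role = 253 pts.

Max total: 281 pts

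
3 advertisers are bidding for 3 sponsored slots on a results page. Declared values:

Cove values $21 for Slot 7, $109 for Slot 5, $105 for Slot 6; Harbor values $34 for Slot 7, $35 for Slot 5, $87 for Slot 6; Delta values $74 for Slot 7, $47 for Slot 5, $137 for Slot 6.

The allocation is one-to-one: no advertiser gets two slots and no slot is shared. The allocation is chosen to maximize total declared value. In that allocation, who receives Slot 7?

Optimal: Cove→Slot 5 ($109), Harbor→Slot 7 ($34), Delta→Slot 6 ($137) — total 109+34+137 = $280.
Column-greedy (each slot in turn goes to its best remaining advertiser) gives $270, worse by 10.
Every other assignment is strictly worse.
Harbor's own top slot is Slot 6 ($87), but forcing Harbor→Slot 6 and reassigning the rest optimally gives only $270 — worse by 10.

Harbor receives Slot 7.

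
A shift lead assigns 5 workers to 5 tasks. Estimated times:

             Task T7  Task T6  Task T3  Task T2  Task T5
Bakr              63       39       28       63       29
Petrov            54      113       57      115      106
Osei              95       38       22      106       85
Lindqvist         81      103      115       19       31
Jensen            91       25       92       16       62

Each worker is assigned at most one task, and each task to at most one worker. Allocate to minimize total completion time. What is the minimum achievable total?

Optimal: Bakr→Task T5 (29 min), Petrov→Task T7 (54 min), Osei→Task T3 (22 min), Lindqvist→Task T2 (19 min), Jensen→Task T6 (25 min) — total 29+54+22+19+25 = 149 min.

Min total: 149 min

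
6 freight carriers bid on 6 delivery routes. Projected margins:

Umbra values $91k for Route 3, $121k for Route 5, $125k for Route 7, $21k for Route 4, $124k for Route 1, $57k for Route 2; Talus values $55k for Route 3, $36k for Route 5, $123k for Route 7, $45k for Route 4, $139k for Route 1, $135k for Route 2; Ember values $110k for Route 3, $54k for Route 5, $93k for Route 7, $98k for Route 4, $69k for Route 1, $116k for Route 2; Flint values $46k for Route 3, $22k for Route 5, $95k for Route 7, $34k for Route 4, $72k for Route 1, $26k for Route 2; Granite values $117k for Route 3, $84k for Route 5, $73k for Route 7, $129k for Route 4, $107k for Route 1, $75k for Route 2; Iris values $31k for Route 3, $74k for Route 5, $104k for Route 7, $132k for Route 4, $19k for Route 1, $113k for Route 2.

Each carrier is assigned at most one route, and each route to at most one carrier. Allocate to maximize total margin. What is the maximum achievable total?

Optimal: Umbra→Route 5 ($121k), Talus→Route 1 ($139k), Ember→Route 2 ($116k), Flint→Route 7 ($95k), Granite→Route 3 ($117k), Iris→Route 4 ($132k) — total 121+139+116+95+117+132 = $720k.
Column-greedy (each route in turn goes to its best remaining carrier) gives $681k, worse by 39.
Next-best assignment: Umbra→Route 5, Talus→Route 1, Ember→Route 3, Flint→Route 7, Granite→Route 4, Iris→Route 2 = $707k.
Every other assignment is strictly worse.

Maximum total: $720k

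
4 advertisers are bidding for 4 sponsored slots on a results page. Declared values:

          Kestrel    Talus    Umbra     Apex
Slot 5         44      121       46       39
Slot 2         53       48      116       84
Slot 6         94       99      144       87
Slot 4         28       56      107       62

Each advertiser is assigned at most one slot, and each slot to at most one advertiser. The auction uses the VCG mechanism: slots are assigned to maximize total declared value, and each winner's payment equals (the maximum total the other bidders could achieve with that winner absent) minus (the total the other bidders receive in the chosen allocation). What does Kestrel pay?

Kestrel pays $37.

Efficient allocation: Kestrel→Slot 6 ($94), Talus→Slot 5 ($121), Umbra→Slot 4 ($107), Apex→Slot 2 ($84); total welfare W = $406.
Kestrel receives Slot 6 at value $94, so the others get W − 94 = $312.
Without Kestrel: best allocation of the remaining 3 bidders over all 4 slots is Talus→Slot 5 ($121), Umbra→Slot 6 ($144), Apex→Slot 2 ($84), total $349.
VCG payment = (others' best without Kestrel) − (others' welfare with Kestrel) = 349 − 312 = $37.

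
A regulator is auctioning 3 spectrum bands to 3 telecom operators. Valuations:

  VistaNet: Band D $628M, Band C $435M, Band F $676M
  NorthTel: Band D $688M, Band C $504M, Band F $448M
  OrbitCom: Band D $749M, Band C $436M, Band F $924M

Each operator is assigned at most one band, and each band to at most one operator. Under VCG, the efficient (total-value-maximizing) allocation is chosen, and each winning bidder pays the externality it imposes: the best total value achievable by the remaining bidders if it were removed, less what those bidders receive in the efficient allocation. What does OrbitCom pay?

OrbitCom pays $232M.

Efficient allocation: VistaNet→Band D ($628M), NorthTel→Band C ($504M), OrbitCom→Band F ($924M); total welfare W = $2056M.
OrbitCom receives Band F at value $924M, so the others get W − 924 = $1132M.
Without OrbitCom: best allocation of the remaining 2 bidders over all 3 bands is VistaNet→Band F ($676M), NorthTel→Band D ($688M), total $1364M.
VCG payment = (others' best without OrbitCom) − (others' welfare with OrbitCom) = 1364 − 1132 = $232M.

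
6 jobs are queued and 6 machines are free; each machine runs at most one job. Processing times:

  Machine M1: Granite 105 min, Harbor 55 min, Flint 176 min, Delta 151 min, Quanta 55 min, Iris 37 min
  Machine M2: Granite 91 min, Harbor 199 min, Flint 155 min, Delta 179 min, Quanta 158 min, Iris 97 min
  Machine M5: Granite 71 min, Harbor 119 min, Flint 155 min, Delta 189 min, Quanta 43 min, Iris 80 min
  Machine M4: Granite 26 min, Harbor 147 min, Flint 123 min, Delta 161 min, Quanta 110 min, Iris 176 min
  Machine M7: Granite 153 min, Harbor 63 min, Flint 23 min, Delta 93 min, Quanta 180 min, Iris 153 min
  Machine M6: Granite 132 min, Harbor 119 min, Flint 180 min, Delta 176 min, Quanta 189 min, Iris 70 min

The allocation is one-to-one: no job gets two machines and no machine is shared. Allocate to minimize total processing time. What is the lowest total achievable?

Minimum total: 396 min

Optimal: Granite→Machine M4 (26 min), Harbor→Machine M1 (55 min), Flint→Machine M7 (23 min), Delta→Machine M2 (179 min), Quanta→Machine M5 (43 min), Iris→Machine M6 (70 min) — total 26+55+23+179+43+70 = 396 min.
Next-best assignment: Granite→Machine M4, Harbor→Machine M1, Flint→Machine M7, Delta→Machine M6, Quanta→Machine M5, Iris→Machine M2 = 420 min.
Swapping Granite↔Harbor (Granite→Machine M1 105 min, Harbor→Machine M4 147 min) adds 171.
Checked against all permutations: 396 min is optimal.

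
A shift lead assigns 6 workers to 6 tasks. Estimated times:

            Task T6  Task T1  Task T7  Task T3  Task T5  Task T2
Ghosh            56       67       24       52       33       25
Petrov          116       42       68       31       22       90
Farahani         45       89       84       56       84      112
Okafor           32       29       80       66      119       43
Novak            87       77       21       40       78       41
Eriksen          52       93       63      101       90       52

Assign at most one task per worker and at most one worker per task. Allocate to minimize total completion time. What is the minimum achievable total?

Optimal: Ghosh→Task T2 (25 min), Petrov→Task T5 (22 min), Farahani→Task T3 (56 min), Okafor→Task T1 (29 min), Novak→Task T7 (21 min), Eriksen→Task T6 (52 min) — total 25+22+56+29+21+52 = 205 min.
Next-best assignment: Ghosh→Task T5, Petrov→Task T3, Farahani→Task T6, Okafor→Task T1, Novak→Task T7, Eriksen→Task T2 = 211 min.
Swapping Ghosh↔Farahani (Ghosh→Task T3 52 min, Farahani→Task T2 112 min) adds 83.
No other one-to-one assignment undercuts 205 min.

Minimum total: 205 min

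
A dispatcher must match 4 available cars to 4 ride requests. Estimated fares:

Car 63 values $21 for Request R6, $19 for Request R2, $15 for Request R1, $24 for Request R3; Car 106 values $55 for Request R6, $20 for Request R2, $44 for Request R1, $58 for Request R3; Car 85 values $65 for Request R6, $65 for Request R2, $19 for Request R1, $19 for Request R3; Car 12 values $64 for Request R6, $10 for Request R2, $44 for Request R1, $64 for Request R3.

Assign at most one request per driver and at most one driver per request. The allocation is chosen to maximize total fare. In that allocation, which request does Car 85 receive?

Car 85 receives Request R2.

Optimal: Car 63→Request R1 ($15), Car 106→Request R3 ($58), Car 85→Request R2 ($65), Car 12→Request R6 ($64) — total 15+58+65+64 = $202.
Column-greedy (each request in turn goes to its best remaining driver) gives $153, worse by 49.
Swapping Car 106↔Car 12 (Car 106→Request R6 $55, Car 12→Request R3 $64) loses 3.
Car 85's own top request is Request R6 ($65), but forcing Car 85→Request R6 and reassigning the rest optimally gives only $192 — worse by 10.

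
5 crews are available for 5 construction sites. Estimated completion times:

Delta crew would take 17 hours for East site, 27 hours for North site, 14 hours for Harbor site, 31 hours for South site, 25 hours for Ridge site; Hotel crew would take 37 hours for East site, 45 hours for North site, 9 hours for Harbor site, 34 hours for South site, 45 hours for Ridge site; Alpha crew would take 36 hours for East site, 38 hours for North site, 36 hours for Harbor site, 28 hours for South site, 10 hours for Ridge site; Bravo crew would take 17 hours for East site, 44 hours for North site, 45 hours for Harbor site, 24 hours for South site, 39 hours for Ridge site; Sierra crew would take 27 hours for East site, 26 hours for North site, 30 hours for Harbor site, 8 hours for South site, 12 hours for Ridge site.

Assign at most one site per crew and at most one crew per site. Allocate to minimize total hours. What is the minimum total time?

Optimal: Delta crew→North site (27 hours), Hotel crew→Harbor site (9 hours), Alpha crew→Ridge site (10 hours), Bravo crew→East site (17 hours), Sierra crew→South site (8 hours) — total 27+9+10+17+8 = 71 hours.
Row-greedy (each crew in turn takes its cheapest remaining site) gives 101 hours, worse by 30.

Min total: 71 hours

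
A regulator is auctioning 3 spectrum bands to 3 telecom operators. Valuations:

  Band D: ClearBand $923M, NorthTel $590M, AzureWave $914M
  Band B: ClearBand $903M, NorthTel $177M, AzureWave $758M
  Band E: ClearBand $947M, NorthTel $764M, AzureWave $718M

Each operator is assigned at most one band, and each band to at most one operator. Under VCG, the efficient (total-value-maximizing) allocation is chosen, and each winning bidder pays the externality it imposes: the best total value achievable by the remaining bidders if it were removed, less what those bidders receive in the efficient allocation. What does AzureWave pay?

AzureWave pays $20M.

Efficient allocation: ClearBand→Band B ($903M), NorthTel→Band E ($764M), AzureWave→Band D ($914M); total welfare W = $2581M.
AzureWave receives Band D at value $914M, so the others get W − 914 = $1667M.
Without AzureWave: best allocation of the remaining 2 bidders over all 3 bands is ClearBand→Band D ($923M), NorthTel→Band E ($764M), total $1687M.
VCG payment = (others' best without AzureWave) − (others' welfare with AzureWave) = 1687 − 1667 = $20M.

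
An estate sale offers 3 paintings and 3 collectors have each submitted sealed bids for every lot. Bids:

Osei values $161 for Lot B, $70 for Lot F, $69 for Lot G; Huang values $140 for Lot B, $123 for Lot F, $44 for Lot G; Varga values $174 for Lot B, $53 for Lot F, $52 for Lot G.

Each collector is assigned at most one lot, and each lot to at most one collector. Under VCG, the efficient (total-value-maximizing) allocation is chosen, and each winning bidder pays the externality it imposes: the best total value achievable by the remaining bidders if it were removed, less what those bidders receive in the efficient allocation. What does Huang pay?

Efficient allocation: Osei→Lot G ($69), Huang→Lot F ($123), Varga→Lot B ($174); total welfare W = $366.
Huang receives Lot F at value $123, so the others get W − 123 = $243.
Without Huang: best allocation of the remaining 2 bidders over all 3 lots is Osei→Lot F ($70), Varga→Lot B ($174), total $244.
VCG payment = (others' best without Huang) − (others' welfare with Huang) = 244 − 243 = $1.

Huang pays $1.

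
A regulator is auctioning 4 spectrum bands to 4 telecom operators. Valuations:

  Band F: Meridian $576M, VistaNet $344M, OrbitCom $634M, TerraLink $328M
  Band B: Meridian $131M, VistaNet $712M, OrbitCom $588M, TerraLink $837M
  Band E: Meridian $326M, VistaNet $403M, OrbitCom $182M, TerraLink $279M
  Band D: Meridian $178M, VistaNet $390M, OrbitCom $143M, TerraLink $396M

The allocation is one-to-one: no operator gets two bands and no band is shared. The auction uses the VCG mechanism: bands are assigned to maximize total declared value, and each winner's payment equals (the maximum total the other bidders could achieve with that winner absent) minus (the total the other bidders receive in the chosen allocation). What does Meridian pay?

Meridian pays $13M.

Efficient allocation: Meridian→Band E ($326M), VistaNet→Band D ($390M), OrbitCom→Band F ($634M), TerraLink→Band B ($837M); total welfare W = $2187M.
Meridian receives Band E at value $326M, so the others get W − 326 = $1861M.
Without Meridian: best allocation of the remaining 3 bidders over all 4 bands is VistaNet→Band E ($403M), OrbitCom→Band F ($634M), TerraLink→Band B ($837M), total $1874M.
VCG payment = (others' best without Meridian) − (others' welfare with Meridian) = 1874 − 1861 = $13M.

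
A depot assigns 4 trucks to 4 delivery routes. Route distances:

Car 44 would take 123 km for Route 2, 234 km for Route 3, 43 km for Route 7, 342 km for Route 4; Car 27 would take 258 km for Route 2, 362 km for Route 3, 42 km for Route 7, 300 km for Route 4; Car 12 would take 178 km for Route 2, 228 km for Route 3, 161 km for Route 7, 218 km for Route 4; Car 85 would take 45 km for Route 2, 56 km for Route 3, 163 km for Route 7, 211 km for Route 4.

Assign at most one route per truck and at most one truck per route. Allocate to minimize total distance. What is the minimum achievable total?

Minimum total: 439 km

Optimal: Car 44→Route 2 (123 km), Car 27→Route 7 (42 km), Car 12→Route 4 (218 km), Car 85→Route 3 (56 km) — total 123+42+218+56 = 439 km.
Column-greedy (each route in turn goes to its cheapest remaining truck) gives 657 km, worse by 218.
Next-best assignment: Car 44→Route 3, Car 27→Route 7, Car 12→Route 4, Car 85→Route 2 = 539 km.
Swapping Car 27↔Car 85 (Car 27→Route 3 362 km, Car 85→Route 7 163 km) adds 427.
Every other assignment is strictly worse.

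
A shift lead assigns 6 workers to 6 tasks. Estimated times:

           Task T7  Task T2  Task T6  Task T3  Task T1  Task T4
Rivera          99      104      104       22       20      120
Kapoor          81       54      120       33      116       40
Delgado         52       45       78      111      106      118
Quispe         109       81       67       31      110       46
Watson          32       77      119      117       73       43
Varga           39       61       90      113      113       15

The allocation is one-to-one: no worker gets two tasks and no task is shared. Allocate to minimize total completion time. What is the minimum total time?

Minimum total: 212 min

Treat this as an assignment problem: match each worker to one task.
Optimal: Rivera→Task T1 (20 min), Kapoor→Task T3 (33 min), Delgado→Task T2 (45 min), Quispe→Task T6 (67 min), Watson→Task T7 (32 min), Varga→Task T4 (15 min) — total 20+33+45+67+32+15 = 212 min.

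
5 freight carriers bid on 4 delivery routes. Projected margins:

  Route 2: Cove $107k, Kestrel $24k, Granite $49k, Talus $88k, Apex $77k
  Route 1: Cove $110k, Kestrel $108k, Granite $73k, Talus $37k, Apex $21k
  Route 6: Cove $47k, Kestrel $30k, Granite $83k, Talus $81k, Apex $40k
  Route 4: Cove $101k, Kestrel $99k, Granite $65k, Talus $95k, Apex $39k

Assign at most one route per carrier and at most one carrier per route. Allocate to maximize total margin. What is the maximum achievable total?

Max total: $393k

This is the linear assignment problem.
Optimal: Cove→Route 2 ($107k), Kestrel→Route 1 ($108k), Granite→Route 6 ($83k), Talus→Route 4 ($95k) — total 107+108+83+95 = $393k.
Max-entry greedy (repeatedly take the single best remaining cell) gives $380k, worse by 13.
Next-best assignment: Talus→Route 2, Cove→Route 1, Granite→Route 6, Kestrel→Route 4 = $380k.
Every other assignment is strictly worse.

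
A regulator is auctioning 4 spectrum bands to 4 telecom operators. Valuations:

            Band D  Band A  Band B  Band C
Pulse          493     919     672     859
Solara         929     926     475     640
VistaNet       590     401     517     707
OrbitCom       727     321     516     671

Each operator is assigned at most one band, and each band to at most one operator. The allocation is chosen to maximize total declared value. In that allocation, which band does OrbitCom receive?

OrbitCom receives Band B.

Optimal: Pulse→Band A ($919M), Solara→Band D ($929M), VistaNet→Band C ($707M), OrbitCom→Band B ($516M) — total 919+929+707+516 = $3071M.
Column-greedy (each band in turn goes to its best remaining operator) gives $3036M, worse by 35.
Swapping VistaNet↔Pulse (VistaNet→Band A $401M, Pulse→Band C $859M) loses 366.
OrbitCom's own top band is Band D ($727M), but forcing OrbitCom→Band D and reassigning the rest optimally gives only $3032M — worse by 39.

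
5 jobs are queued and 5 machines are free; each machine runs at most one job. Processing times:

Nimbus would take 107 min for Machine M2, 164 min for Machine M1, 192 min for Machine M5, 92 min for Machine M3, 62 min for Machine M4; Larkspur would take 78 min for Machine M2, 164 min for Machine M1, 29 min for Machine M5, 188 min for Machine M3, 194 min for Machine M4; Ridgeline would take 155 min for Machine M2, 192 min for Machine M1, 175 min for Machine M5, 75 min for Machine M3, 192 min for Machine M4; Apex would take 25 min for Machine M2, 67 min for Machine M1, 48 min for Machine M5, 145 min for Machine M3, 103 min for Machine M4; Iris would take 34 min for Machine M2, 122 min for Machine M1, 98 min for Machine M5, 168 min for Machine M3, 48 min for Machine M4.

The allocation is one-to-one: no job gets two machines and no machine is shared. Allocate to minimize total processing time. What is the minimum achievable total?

This is the linear assignment problem.
Optimal: Nimbus→Machine M4 (62 min), Larkspur→Machine M5 (29 min), Ridgeline→Machine M3 (75 min), Apex→Machine M1 (67 min), Iris→Machine M2 (34 min) — total 62+29+75+67+34 = 267 min.
Column-greedy (each machine in turn goes to its cheapest remaining job) gives 313 min, worse by 46.

Minimum total: 267 min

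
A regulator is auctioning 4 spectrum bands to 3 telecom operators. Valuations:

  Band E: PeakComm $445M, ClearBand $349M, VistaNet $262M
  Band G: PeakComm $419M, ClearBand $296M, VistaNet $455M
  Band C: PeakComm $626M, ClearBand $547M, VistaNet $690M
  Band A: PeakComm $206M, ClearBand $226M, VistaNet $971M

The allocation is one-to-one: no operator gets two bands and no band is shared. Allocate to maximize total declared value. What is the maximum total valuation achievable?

This is the linear assignment problem.
Optimal: PeakComm→Band E ($445M), ClearBand→Band C ($547M), VistaNet→Band A ($971M) — total 445+547+971 = $1963M.
Max-entry greedy (repeatedly take the single best remaining cell) gives $1946M, worse by 17.
Swapping VistaNet↔PeakComm (VistaNet→Band E $262M, PeakComm→Band A $206M) loses 948.
Every other assignment is strictly worse.

Max total: $1963M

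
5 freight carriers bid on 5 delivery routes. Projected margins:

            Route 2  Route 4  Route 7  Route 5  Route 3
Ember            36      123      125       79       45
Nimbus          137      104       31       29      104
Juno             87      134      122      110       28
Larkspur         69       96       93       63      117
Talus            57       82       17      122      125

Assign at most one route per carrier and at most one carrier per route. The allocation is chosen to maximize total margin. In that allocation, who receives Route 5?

Optimal: Ember→Route 7 ($125k), Nimbus→Route 2 ($137k), Juno→Route 4 ($134k), Larkspur→Route 3 ($117k), Talus→Route 5 ($122k) — total 125+137+134+117+122 = $635k.
Max-entry greedy (repeatedly take the single best remaining cell) gives $584k, worse by 51.
Next-best assignment: Ember→Route 4, Nimbus→Route 2, Juno→Route 7, Larkspur→Route 3, Talus→Route 5 = $621k.
Talus's own top route is Route 3 ($125k), but forcing Talus→Route 3 and reassigning the rest optimally gives only $593k — worse by 42.

Talus receives Route 5.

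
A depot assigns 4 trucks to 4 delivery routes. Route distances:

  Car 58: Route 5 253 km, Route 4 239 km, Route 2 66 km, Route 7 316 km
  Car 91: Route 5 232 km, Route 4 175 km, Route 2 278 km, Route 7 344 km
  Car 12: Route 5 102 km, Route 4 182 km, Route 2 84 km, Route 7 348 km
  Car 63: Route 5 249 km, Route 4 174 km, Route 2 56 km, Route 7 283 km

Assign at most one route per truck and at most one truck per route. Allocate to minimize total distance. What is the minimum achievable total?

Min total: 626 km

Optimal: Car 58→Route 2 (66 km), Car 91→Route 4 (175 km), Car 12→Route 5 (102 km), Car 63→Route 7 (283 km) — total 66+175+102+283 = 626 km.
Min-entry greedy (repeatedly take the single cheapest remaining cell) gives 649 km, worse by 23.
Next-best assignment: Car 58→Route 7, Car 91→Route 4, Car 12→Route 5, Car 63→Route 2 = 649 km.
No other one-to-one assignment undercuts 626 km.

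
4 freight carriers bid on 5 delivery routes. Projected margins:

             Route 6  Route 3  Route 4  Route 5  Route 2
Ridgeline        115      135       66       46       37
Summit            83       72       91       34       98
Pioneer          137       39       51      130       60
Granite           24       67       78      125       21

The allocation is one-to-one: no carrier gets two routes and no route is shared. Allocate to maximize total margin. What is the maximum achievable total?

Treat this as an assignment problem: match each carrier to one route.
Optimal: Ridgeline→Route 3 ($135k), Summit→Route 2 ($98k), Pioneer→Route 6 ($137k), Granite→Route 5 ($125k) — total 135+98+137+125 = $495k.

Maximum total: $495k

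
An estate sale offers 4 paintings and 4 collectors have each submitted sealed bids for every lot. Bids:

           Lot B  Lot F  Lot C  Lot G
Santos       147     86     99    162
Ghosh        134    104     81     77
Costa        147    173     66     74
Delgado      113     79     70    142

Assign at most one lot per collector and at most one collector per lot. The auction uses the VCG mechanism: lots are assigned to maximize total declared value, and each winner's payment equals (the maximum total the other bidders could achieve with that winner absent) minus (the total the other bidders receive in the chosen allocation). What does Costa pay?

Costa pays $18.

Efficient allocation: Santos→Lot C ($99), Ghosh→Lot B ($134), Costa→Lot F ($173), Delgado→Lot G ($142); total welfare W = $548.
Costa receives Lot F at value $173, so the others get W − 173 = $375.
Without Costa: best allocation of the remaining 3 bidders over all 4 lots is Santos→Lot B ($147), Ghosh→Lot F ($104), Delgado→Lot G ($142), total $393.
VCG payment = (others' best without Costa) − (others' welfare with Costa) = 393 − 375 = $18.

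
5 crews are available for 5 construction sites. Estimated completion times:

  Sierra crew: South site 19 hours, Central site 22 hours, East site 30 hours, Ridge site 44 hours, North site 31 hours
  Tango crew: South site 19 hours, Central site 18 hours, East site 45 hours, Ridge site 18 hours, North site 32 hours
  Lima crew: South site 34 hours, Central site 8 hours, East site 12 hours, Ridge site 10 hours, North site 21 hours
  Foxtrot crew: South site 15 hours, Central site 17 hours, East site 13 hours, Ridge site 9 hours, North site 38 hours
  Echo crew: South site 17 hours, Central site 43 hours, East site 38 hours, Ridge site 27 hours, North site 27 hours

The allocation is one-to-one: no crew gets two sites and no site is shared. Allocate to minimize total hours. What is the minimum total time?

Min total: 85 hours

Optimal: Sierra crew→South site (19 hours), Tango crew→Central site (18 hours), Lima crew→East site (12 hours), Foxtrot crew→Ridge site (9 hours), Echo crew→North site (27 hours) — total 19+18+12+9+27 = 85 hours.
Column-greedy (each site in turn goes to its cheapest remaining crew) gives 98 hours, worse by 13.
Swapping Sierra crew↔Tango crew (Sierra crew→Central site 22 hours, Tango crew→South site 19 hours) adds 4.
No other one-to-one assignment undercuts 85 hours.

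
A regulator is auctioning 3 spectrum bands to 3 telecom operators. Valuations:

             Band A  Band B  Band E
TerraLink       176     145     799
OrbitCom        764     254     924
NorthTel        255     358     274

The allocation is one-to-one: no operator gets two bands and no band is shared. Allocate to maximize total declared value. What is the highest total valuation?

This is the linear assignment problem.
Optimal: TerraLink→Band E ($799M), OrbitCom→Band A ($764M), NorthTel→Band B ($358M) — total 799+764+358 = $1921M.
Max-entry greedy (repeatedly take the single best remaining cell) gives $1458M, worse by 463.
Swapping NorthTel↔TerraLink (NorthTel→Band E $274M, TerraLink→Band B $145M) loses 738.
No other one-to-one assignment exceeds $1921M.

Maximum total: $1921M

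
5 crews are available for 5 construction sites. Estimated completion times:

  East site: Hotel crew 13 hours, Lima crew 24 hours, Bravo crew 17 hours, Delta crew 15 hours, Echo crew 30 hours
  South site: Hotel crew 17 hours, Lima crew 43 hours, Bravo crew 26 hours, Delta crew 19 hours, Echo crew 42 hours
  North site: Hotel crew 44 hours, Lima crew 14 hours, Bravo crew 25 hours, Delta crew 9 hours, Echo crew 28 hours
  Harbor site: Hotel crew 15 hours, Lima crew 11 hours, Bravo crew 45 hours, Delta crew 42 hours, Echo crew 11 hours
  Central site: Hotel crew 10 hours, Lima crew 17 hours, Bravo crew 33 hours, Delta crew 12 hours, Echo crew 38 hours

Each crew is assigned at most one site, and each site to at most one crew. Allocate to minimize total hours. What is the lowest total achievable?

Min total: 71 hours

Optimal: Hotel crew→South site (17 hours), Lima crew→North site (14 hours), Bravo crew→East site (17 hours), Delta crew→Central site (12 hours), Echo crew→Harbor site (11 hours) — total 17+14+17+12+11 = 71 hours.
Row-greedy (each crew in turn takes its cheapest remaining site) gives 89 hours, worse by 18.
No other one-to-one assignment undercuts 71 hours.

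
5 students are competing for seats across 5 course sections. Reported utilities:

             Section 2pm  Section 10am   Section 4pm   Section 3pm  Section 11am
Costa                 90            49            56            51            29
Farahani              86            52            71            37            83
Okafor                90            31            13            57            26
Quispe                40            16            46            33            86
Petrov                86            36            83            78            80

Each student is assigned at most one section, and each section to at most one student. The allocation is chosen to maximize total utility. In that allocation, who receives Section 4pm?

This is a one-to-one assignment (maximum-weight bipartite matching).
Optimal: Costa→Section 10am (49 points), Farahani→Section 4pm (71 points), Okafor→Section 2pm (90 points), Quispe→Section 11am (86 points), Petrov→Section 3pm (78 points) — total 49+71+90+86+78 = 374 points.
Column-greedy (each section in turn goes to its best remaining student) gives 368 points, worse by 6.
Next-best assignment: Costa→Section 2pm, Farahani→Section 10am, Okafor→Section 3pm, Quispe→Section 11am, Petrov→Section 4pm = 368 points.
Checked against all permutations: 374 points is optimal.
Farahani's own top section is Section 2pm (86 points), but forcing Farahani→Section 2pm and reassigning the rest optimally gives only 361 points — worse by 13.

Farahani receives Section 4pm.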